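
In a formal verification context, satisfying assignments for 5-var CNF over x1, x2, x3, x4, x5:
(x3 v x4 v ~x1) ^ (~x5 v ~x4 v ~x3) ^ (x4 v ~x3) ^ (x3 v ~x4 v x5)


CNF with 4 clauses over 5 vars (32 assignments).
An assignment satisfies CNF iff every clause has >=1 true literal.
Check each row (bits = x1,x2,x3,x4,x5; clause T/F shown):
  row 0 [00000]: clauses=TTTT -> 1
  row 1 [00001]: clauses=TTTT -> 1
  row 2 [00010]: clauses=TTTF -> 0
  row 3 [00011]: clauses=TTTT -> 1
  row 4 [00100]: clauses=TTFT -> 0
  row 5 [00101]: clauses=TTFT -> 0
  row 6 [00110]: clauses=TTTT -> 1
  row 7 [00111]: clauses=TFTT -> 0
  row 8 [01000]: clauses=TTTT -> 1
  row 9 [01001]: clauses=TTTT -> 1
  row 10 [01010]: clauses=TTTF -> 0
  row 11 [01011]: clauses=TTTT -> 1
  row 12 [01100]: clauses=TTFT -> 0
  row 13 [01101]: clauses=TTFT -> 0
  row 14 [01110]: clauses=TTTT -> 1
  row 15 [01111]: clauses=TFTT -> 0
  row 16 [10000]: clauses=FTTT -> 0
  row 17 [10001]: clauses=FTTT -> 0
  row 18 [10010]: clauses=TTTF -> 0
  row 19 [10011]: clauses=TTTT -> 1
  row 20 [10100]: clauses=TTFT -> 0
  row 21 [10101]: clauses=TTFT -> 0
  row 22 [10110]: clauses=TTTT -> 1
  row 23 [10111]: clauses=TFTT -> 0
  row 24 [11000]: clauses=FTTT -> 0
  row 25 [11001]: clauses=FTTT -> 0
  row 26 [11010]: clauses=TTTF -> 0
  row 27 [11011]: clauses=TTTT -> 1
  row 28 [11100]: clauses=TTFT -> 0
  row 29 [11101]: clauses=TTFT -> 0
  row 30 [11110]: clauses=TTTT -> 1
  row 31 [11111]: clauses=TFTT -> 0
Full result column, 8 rows per line (x1,x2 fixed per line; x3,x4,x5 runs 000..111 left to right):
  rows 0-7 [x1,x2=00]: 11010010  (ones: 4)
  rows 8-15 [x1,x2=01]: 11010010  (ones: 4)
  rows 16-23 [x1,x2=10]: 00010010  (ones: 2)
  rows 24-31 [x1,x2=11]: 00010010  (ones: 2)
Satisfying assignments = 4+4+2+2 = 12

12


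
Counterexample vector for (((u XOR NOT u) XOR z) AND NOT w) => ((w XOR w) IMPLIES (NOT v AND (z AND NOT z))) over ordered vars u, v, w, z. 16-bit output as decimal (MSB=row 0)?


F1 = (((u XOR NOT u) XOR z) AND NOT w)
F2 = ((w XOR w) IMPLIES (NOT v AND (z AND NOT z)))
Counterexample to F1=>F2 is where F1=1 and F2=0.
Evaluate each row (bits = u,v,w,z, MSB first):
  row 0 [0000]: F1=1 F2=1 -> F1&~F2 -> 0
  row 1 [0001]: F1=0 F2=1 -> F1&~F2 -> 0
  row 2 [0010]: F1=0 F2=1 -> F1&~F2 -> 0
  row 3 [0011]: F1=0 F2=1 -> F1&~F2 -> 0
  row 4 [0100]: F1=1 F2=1 -> F1&~F2 -> 0
  row 5 [0101]: F1=0 F2=1 -> F1&~F2 -> 0
  row 6 [0110]: F1=0 F2=1 -> F1&~F2 -> 0
  row 7 [0111]: F1=0 F2=1 -> F1&~F2 -> 0
  row 8 [1000]: F1=1 F2=1 -> F1&~F2 -> 0
  row 9 [1001]: F1=0 F2=1 -> F1&~F2 -> 0
  row 10 [1010]: F1=0 F2=1 -> F1&~F2 -> 0
  row 11 [1011]: F1=0 F2=1 -> F1&~F2 -> 0
  row 12 [1100]: F1=1 F2=1 -> F1&~F2 -> 0
  row 13 [1101]: F1=0 F2=1 -> F1&~F2 -> 0
  row 14 [1110]: F1=0 F2=1 -> F1&~F2 -> 0
  row 15 [1111]: F1=0 F2=1 -> F1&~F2 -> 0
Full result column, 4 rows per line (u,v fixed per line; w,z runs 00..11 left to right):
  rows 0-3 [u,v=00]: 0000  = hex 0
  rows 4-7 [u,v=01]: 0000  = hex 0
  rows 8-11 [u,v=10]: 0000  = hex 0
  rows 12-15 [u,v=11]: 0000  = hex 0
Counterexample vector (row 0 .. row 15) = 0000000000000000
Output column grouped in 4s = 0000 0000 0000 0000 = 0x0000
Convert to decimal digit by digit (value = value*16 + digit):
  0 -> 0
  0*16 + 0 = 0
  0*16 + 0 = 0
  0*16 + 0 = 0
Decimal = 0

0


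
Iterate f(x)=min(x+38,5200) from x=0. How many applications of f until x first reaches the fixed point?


Step 1: x=0, cap=5200, increment=38
Step 2: x grows by 38 each step until capped at 5200; fixed point is x=5200
Step 3: iterations = ceil(5200/38) = 137

137


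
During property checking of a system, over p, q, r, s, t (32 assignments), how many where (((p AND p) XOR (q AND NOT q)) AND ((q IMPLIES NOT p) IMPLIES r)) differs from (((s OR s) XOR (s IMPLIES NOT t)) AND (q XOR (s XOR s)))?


F1 = (((p AND p) XOR (q AND NOT q)) AND ((q IMPLIES NOT p) IMPLIES r))
F2 = (((s OR s) XOR (s IMPLIES NOT t)) AND (q XOR (s XOR s)))
Evaluate both on each of 32 rows (bits = p,q,r,s,t):
  row 0 [00000]: F1=0 F2=0 -> 0
  row 1 [00001]: F1=0 F2=0 -> 0
  row 2 [00010]: F1=0 F2=0 -> 0
  row 3 [00011]: F1=0 F2=0 -> 0
  row 4 [00100]: F1=0 F2=0 -> 0
  row 5 [00101]: F1=0 F2=0 -> 0
  row 6 [00110]: F1=0 F2=0 -> 0
  row 7 [00111]: F1=0 F2=0 -> 0
  row 8 [01000]: F1=0 F2=1 (differ) -> 1
  row 9 [01001]: F1=0 F2=1 (differ) -> 1
  row 10 [01010]: F1=0 F2=0 -> 0
  row 11 [01011]: F1=0 F2=1 (differ) -> 1
  row 12 [01100]: F1=0 F2=1 (differ) -> 1
  row 13 [01101]: F1=0 F2=1 (differ) -> 1
  row 14 [01110]: F1=0 F2=0 -> 0
  row 15 [01111]: F1=0 F2=1 (differ) -> 1
  row 16 [10000]: F1=0 F2=0 -> 0
  row 17 [10001]: F1=0 F2=0 -> 0
  row 18 [10010]: F1=0 F2=0 -> 0
  row 19 [10011]: F1=0 F2=0 -> 0
  row 20 [10100]: F1=1 F2=0 (differ) -> 1
  row 21 [10101]: F1=1 F2=0 (differ) -> 1
  row 22 [10110]: F1=1 F2=0 (differ) -> 1
  row 23 [10111]: F1=1 F2=0 (differ) -> 1
  row 24 [11000]: F1=1 F2=1 -> 0
  row 25 [11001]: F1=1 F2=1 -> 0
  row 26 [11010]: F1=1 F2=0 (differ) -> 1
  row 27 [11011]: F1=1 F2=1 -> 0
  row 28 [11100]: F1=1 F2=1 -> 0
  row 29 [11101]: F1=1 F2=1 -> 0
  row 30 [11110]: F1=1 F2=0 (differ) -> 1
  row 31 [11111]: F1=1 F2=1 -> 0
Full result column, 8 rows per line (p,q fixed per line; r,s,t runs 000..111 left to right):
  rows 0-7 [p,q=00]: 00000000  (ones: 0)
  rows 8-15 [p,q=01]: 11011101  (ones: 6)
  rows 16-23 [p,q=10]: 00001111  (ones: 4)
  rows 24-31 [p,q=11]: 00100010  (ones: 2)
Disagreements = 0+6+4+2 = 12

12


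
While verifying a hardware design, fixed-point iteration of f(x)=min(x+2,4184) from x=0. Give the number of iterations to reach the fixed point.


Step 1: x=0, cap=4184, increment=2
Step 2: x grows by 2 each step until capped at 4184; fixed point is x=4184
Step 3: iterations = ceil(4184/2) = 2092

2092


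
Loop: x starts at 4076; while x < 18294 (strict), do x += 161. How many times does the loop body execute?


Step 1: x goes from 4076 toward 18294 by 161; the body runs while x<18294, so iterations = ceil((bound-start)/step)
Step 2: Distance=14218
Step 3: ceil(14218/161)=89

89


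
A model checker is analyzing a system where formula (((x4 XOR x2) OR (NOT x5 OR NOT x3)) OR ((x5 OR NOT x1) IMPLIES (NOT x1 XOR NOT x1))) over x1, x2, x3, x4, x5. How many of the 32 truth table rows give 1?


Formula: (((x4 XOR x2) OR (NOT x5 OR NOT x3)) OR ((x5 OR NOT x1) IMPLIES (NOT x1 XOR NOT x1))) over 5 vars (32 rows)
Evaluate each row (x1, x2, x3, x4, x5 as bits, MSB first):
  row 0 [00000]: (((0 XOR 0) OR (NOT 0 OR NOT 0)) OR ((0 OR NOT 0) IMPLIES (NOT 0 XOR NOT 0))) -> 1
  row 1 [00001]: (((0 XOR 0) OR (NOT 1 OR NOT 0)) OR ((1 OR NOT 0) IMPLIES (NOT 0 XOR NOT 0))) -> 1
  row 2 [00010]: (((1 XOR 0) OR (NOT 0 OR NOT 0)) OR ((0 OR NOT 0) IMPLIES (NOT 0 XOR NOT 0))) -> 1
  row 3 [00011]: (((1 XOR 0) OR (NOT 1 OR NOT 0)) OR ((1 OR NOT 0) IMPLIES (NOT 0 XOR NOT 0))) -> 1
  row 4 [00100]: (((0 XOR 0) OR (NOT 0 OR NOT 1)) OR ((0 OR NOT 0) IMPLIES (NOT 0 XOR NOT 0))) -> 1
  row 5 [00101]: (((0 XOR 0) OR (NOT 1 OR NOT 1)) OR ((1 OR NOT 0) IMPLIES (NOT 0 XOR NOT 0))) -> 0
  row 6 [00110]: (((1 XOR 0) OR (NOT 0 OR NOT 1)) OR ((0 OR NOT 0) IMPLIES (NOT 0 XOR NOT 0))) -> 1
  row 7 [00111]: (((1 XOR 0) OR (NOT 1 OR NOT 1)) OR ((1 OR NOT 0) IMPLIES (NOT 0 XOR NOT 0))) -> 1
  row 8 [01000]: (((0 XOR 1) OR (NOT 0 OR NOT 0)) OR ((0 OR NOT 0) IMPLIES (NOT 0 XOR NOT 0))) -> 1
  row 9 [01001]: (((0 XOR 1) OR (NOT 1 OR NOT 0)) OR ((1 OR NOT 0) IMPLIES (NOT 0 XOR NOT 0))) -> 1
  row 10 [01010]: (((1 XOR 1) OR (NOT 0 OR NOT 0)) OR ((0 OR NOT 0) IMPLIES (NOT 0 XOR NOT 0))) -> 1
  row 11 [01011]: (((1 XOR 1) OR (NOT 1 OR NOT 0)) OR ((1 OR NOT 0) IMPLIES (NOT 0 XOR NOT 0))) -> 1
  row 12 [01100]: (((0 XOR 1) OR (NOT 0 OR NOT 1)) OR ((0 OR NOT 0) IMPLIES (NOT 0 XOR NOT 0))) -> 1
  row 13 [01101]: (((0 XOR 1) OR (NOT 1 OR NOT 1)) OR ((1 OR NOT 0) IMPLIES (NOT 0 XOR NOT 0))) -> 1
  row 14 [01110]: (((1 XOR 1) OR (NOT 0 OR NOT 1)) OR ((0 OR NOT 0) IMPLIES (NOT 0 XOR NOT 0))) -> 1
  row 15 [01111]: (((1 XOR 1) OR (NOT 1 OR NOT 1)) OR ((1 OR NOT 0) IMPLIES (NOT 0 XOR NOT 0))) -> 0
  row 16 [10000]: (((0 XOR 0) OR (NOT 0 OR NOT 0)) OR ((0 OR NOT 1) IMPLIES (NOT 1 XOR NOT 1))) -> 1
  row 17 [10001]: (((0 XOR 0) OR (NOT 1 OR NOT 0)) OR ((1 OR NOT 1) IMPLIES (NOT 1 XOR NOT 1))) -> 1
  row 18 [10010]: (((1 XOR 0) OR (NOT 0 OR NOT 0)) OR ((0 OR NOT 1) IMPLIES (NOT 1 XOR NOT 1))) -> 1
  row 19 [10011]: (((1 XOR 0) OR (NOT 1 OR NOT 0)) OR ((1 OR NOT 1) IMPLIES (NOT 1 XOR NOT 1))) -> 1
  row 20 [10100]: (((0 XOR 0) OR (NOT 0 OR NOT 1)) OR ((0 OR NOT 1) IMPLIES (NOT 1 XOR NOT 1))) -> 1
  row 21 [10101]: (((0 XOR 0) OR (NOT 1 OR NOT 1)) OR ((1 OR NOT 1) IMPLIES (NOT 1 XOR NOT 1))) -> 0
  row 22 [10110]: (((1 XOR 0) OR (NOT 0 OR NOT 1)) OR ((0 OR NOT 1) IMPLIES (NOT 1 XOR NOT 1))) -> 1
  row 23 [10111]: (((1 XOR 0) OR (NOT 1 OR NOT 1)) OR ((1 OR NOT 1) IMPLIES (NOT 1 XOR NOT 1))) -> 1
  row 24 [11000]: (((0 XOR 1) OR (NOT 0 OR NOT 0)) OR ((0 OR NOT 1) IMPLIES (NOT 1 XOR NOT 1))) -> 1
  row 25 [11001]: (((0 XOR 1) OR (NOT 1 OR NOT 0)) OR ((1 OR NOT 1) IMPLIES (NOT 1 XOR NOT 1))) -> 1
  row 26 [11010]: (((1 XOR 1) OR (NOT 0 OR NOT 0)) OR ((0 OR NOT 1) IMPLIES (NOT 1 XOR NOT 1))) -> 1
  row 27 [11011]: (((1 XOR 1) OR (NOT 1 OR NOT 0)) OR ((1 OR NOT 1) IMPLIES (NOT 1 XOR NOT 1))) -> 1
  row 28 [11100]: (((0 XOR 1) OR (NOT 0 OR NOT 1)) OR ((0 OR NOT 1) IMPLIES (NOT 1 XOR NOT 1))) -> 1
  row 29 [11101]: (((0 XOR 1) OR (NOT 1 OR NOT 1)) OR ((1 OR NOT 1) IMPLIES (NOT 1 XOR NOT 1))) -> 1
  row 30 [11110]: (((1 XOR 1) OR (NOT 0 OR NOT 1)) OR ((0 OR NOT 1) IMPLIES (NOT 1 XOR NOT 1))) -> 1
  row 31 [11111]: (((1 XOR 1) OR (NOT 1 OR NOT 1)) OR ((1 OR NOT 1) IMPLIES (NOT 1 XOR NOT 1))) -> 0
Full result column, 8 rows per line (x1,x2 fixed per line; x3,x4,x5 runs 000..111 left to right):
  rows 0-7 [x1,x2=00]: 11111011  (ones: 7)
  rows 8-15 [x1,x2=01]: 11111110  (ones: 7)
  rows 16-23 [x1,x2=10]: 11111011  (ones: 7)
  rows 24-31 [x1,x2=11]: 11111110  (ones: 7)
Count of 1-rows = 7+7+7+7 = 28

28


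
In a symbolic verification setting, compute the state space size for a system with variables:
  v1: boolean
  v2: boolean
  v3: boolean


State space = product of domain sizes of all variables.
Domain sizes:
  v1 (boolean): 2
  v2 (boolean): 2
  v3 (boolean): 2
Product = 2 * 2 * 2 = 8

8


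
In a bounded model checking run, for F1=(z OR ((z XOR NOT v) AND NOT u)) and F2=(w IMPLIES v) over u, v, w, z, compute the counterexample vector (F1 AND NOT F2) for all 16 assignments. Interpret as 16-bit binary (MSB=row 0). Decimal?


F1 = (z OR ((z XOR NOT v) AND NOT u))
F2 = (w IMPLIES v)
Counterexample to F1=>F2 is where F1=1 and F2=0.
Evaluate each row (bits = u,v,w,z, MSB first):
  row 0 [0000]: F1=1 F2=1 -> F1&~F2 -> 0
  row 1 [0001]: F1=1 F2=1 -> F1&~F2 -> 0
  row 2 [0010]: F1=1 F2=0 -> F1&~F2 -> 1
  row 3 [0011]: F1=1 F2=0 -> F1&~F2 -> 1
  row 4 [0100]: F1=0 F2=1 -> F1&~F2 -> 0
  row 5 [0101]: F1=1 F2=1 -> F1&~F2 -> 0
  row 6 [0110]: F1=0 F2=1 -> F1&~F2 -> 0
  row 7 [0111]: F1=1 F2=1 -> F1&~F2 -> 0
  row 8 [1000]: F1=0 F2=1 -> F1&~F2 -> 0
  row 9 [1001]: F1=1 F2=1 -> F1&~F2 -> 0
  row 10 [1010]: F1=0 F2=0 -> F1&~F2 -> 0
  row 11 [1011]: F1=1 F2=0 -> F1&~F2 -> 1
  row 12 [1100]: F1=0 F2=1 -> F1&~F2 -> 0
  row 13 [1101]: F1=1 F2=1 -> F1&~F2 -> 0
  row 14 [1110]: F1=0 F2=1 -> F1&~F2 -> 0
  row 15 [1111]: F1=1 F2=1 -> F1&~F2 -> 0
Full result column, 4 rows per line (u,v fixed per line; w,z runs 00..11 left to right):
  rows 0-3 [u,v=00]: 0011  = hex 3
  rows 4-7 [u,v=01]: 0000  = hex 0
  rows 8-11 [u,v=10]: 0001  = hex 1
  rows 12-15 [u,v=11]: 0000  = hex 0
Counterexample vector (row 0 .. row 15) = 0011000000010000
Output column grouped in 4s = 0011 0000 0001 0000 = 0x3010
Convert to decimal digit by digit (value = value*16 + digit):
  3 -> 3
  3*16 + 0 = 48
  48*16 + 1 = 769
  769*16 + 0 = 12304
Decimal = 12304

12304


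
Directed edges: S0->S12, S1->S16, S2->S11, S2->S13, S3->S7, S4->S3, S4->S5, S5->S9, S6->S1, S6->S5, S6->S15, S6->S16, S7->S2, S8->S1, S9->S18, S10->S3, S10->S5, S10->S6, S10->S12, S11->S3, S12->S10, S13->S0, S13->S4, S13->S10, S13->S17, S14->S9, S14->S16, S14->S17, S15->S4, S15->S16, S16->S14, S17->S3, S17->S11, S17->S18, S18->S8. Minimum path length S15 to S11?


BFS layer-by-layer from S15:
  dist 0: {S15}
  dist 1: {S4, S16}
  dist 2: {S3, S5, S14}
  dist 3: {S7, S9, S17}
  dist 4: {S2, S11, S18}
  -> S11 reached at distance 4
Shortest path length = 4

4


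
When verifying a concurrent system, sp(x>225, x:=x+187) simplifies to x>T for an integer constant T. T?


Formula: sp(P, x:=E) = exists old_x. (x = E[old_x/x]) AND P[old_x/x] (old_x is the value of x before the assignment; eliminate old_x by solving x = E[old_x/x] for old_x)
Step 1: Precondition P: x>225, i.e. old_x > 225
Step 2: Assignment gives x = old_x + 187, so old_x = x - 187
Step 3: Substitute into P: x - 187 > 225
Step 4: Simplify: x > 225+187 = 412

412


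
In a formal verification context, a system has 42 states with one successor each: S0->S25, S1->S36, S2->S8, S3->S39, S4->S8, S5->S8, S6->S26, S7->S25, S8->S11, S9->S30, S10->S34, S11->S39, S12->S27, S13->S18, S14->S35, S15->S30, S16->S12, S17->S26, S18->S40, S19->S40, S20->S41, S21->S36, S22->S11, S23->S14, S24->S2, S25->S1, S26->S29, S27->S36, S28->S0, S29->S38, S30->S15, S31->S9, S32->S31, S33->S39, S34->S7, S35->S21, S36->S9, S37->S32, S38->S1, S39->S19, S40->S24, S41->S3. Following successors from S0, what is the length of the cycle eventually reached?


Trace from S0 until a state repeats:
  S0 -> S25 -> S1 -> S36 -> S9 -> S30 -> S15 -> S30
S30 first seen at step 5, revisited at step 7.
Cycle length = 7 - 5 = 2

2


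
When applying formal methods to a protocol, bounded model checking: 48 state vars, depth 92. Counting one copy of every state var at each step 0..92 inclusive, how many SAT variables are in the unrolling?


BMC unrolls to depth k, creating one copy of each state var for steps 0..k.
Step count = 92 + 1 = 93 (steps 0 through 92)
Vars per step = 48
Total = 48 * 93 = 4464

4464


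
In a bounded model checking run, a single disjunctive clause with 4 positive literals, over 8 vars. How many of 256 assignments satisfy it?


Step 1: Total=2^8=256
Step 2: Unsat when all 4 false: 2^4=16
Step 3: Sat=256-16=240

240


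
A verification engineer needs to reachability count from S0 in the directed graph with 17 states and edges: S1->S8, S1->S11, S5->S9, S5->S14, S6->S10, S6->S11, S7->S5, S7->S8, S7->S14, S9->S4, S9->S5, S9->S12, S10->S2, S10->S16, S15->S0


BFS from S0:
  layer 0: {S0}
Reachable set: {S0}
Count = 1

1


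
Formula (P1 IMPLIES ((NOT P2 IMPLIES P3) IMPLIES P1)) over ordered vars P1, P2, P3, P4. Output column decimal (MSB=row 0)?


Formula: (P1 IMPLIES ((NOT P2 IMPLIES P3) IMPLIES P1)) over P1, P2, P3, P4 (16 rows)
Evaluate each row (bits = P1,P2,P3,P4, MSB first):
  row 0 [0000]: (0 IMPLIES ((NOT 0 IMPLIES 0) IMPLIES 0)) -> 1
  row 1 [0001]: (0 IMPLIES ((NOT 0 IMPLIES 0) IMPLIES 0)) -> 1
  row 2 [0010]: (0 IMPLIES ((NOT 0 IMPLIES 1) IMPLIES 0)) -> 1
  row 3 [0011]: (0 IMPLIES ((NOT 0 IMPLIES 1) IMPLIES 0)) -> 1
  row 4 [0100]: (0 IMPLIES ((NOT 1 IMPLIES 0) IMPLIES 0)) -> 1
  row 5 [0101]: (0 IMPLIES ((NOT 1 IMPLIES 0) IMPLIES 0)) -> 1
  row 6 [0110]: (0 IMPLIES ((NOT 1 IMPLIES 1) IMPLIES 0)) -> 1
  row 7 [0111]: (0 IMPLIES ((NOT 1 IMPLIES 1) IMPLIES 0)) -> 1
  row 8 [1000]: (1 IMPLIES ((NOT 0 IMPLIES 0) IMPLIES 1)) -> 1
  row 9 [1001]: (1 IMPLIES ((NOT 0 IMPLIES 0) IMPLIES 1)) -> 1
  row 10 [1010]: (1 IMPLIES ((NOT 0 IMPLIES 1) IMPLIES 1)) -> 1
  row 11 [1011]: (1 IMPLIES ((NOT 0 IMPLIES 1) IMPLIES 1)) -> 1
  row 12 [1100]: (1 IMPLIES ((NOT 1 IMPLIES 0) IMPLIES 1)) -> 1
  row 13 [1101]: (1 IMPLIES ((NOT 1 IMPLIES 0) IMPLIES 1)) -> 1
  row 14 [1110]: (1 IMPLIES ((NOT 1 IMPLIES 1) IMPLIES 1)) -> 1
  row 15 [1111]: (1 IMPLIES ((NOT 1 IMPLIES 1) IMPLIES 1)) -> 1
Full result column, 4 rows per line (P1,P2 fixed per line; P3,P4 runs 00..11 left to right):
  rows 0-3 [P1,P2=00]: 1111  = hex F
  rows 4-7 [P1,P2=01]: 1111  = hex F
  rows 8-11 [P1,P2=10]: 1111  = hex F
  rows 12-15 [P1,P2=11]: 1111  = hex F
Output column (row 0 .. row 15) = 1111111111111111
Output column grouped in 4s = 1111 1111 1111 1111 = 0xFFFF
Convert to decimal digit by digit (value = value*16 + digit):
  F -> 15
  15*16 + 15 (F) = 255
  255*16 + 15 (F) = 4095
  4095*16 + 15 (F) = 65535
Decimal = 65535

65535


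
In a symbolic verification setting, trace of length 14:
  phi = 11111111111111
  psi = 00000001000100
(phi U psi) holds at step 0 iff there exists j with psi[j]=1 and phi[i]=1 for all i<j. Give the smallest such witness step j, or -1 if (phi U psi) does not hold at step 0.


(phi U psi) at 0: need smallest j with psi[j]=1 and phi[i]=1 for all i in [0,j).
Scan from step 0:
  step 0: phi=1, psi=0 -> continue
  step 1: phi=1, psi=0 -> continue
  step 2: phi=1, psi=0 -> continue
  step 3: phi=1, psi=0 -> continue
  step 7: psi=1 and phi held for [0,7) -> witness found
Witness step = 7

7


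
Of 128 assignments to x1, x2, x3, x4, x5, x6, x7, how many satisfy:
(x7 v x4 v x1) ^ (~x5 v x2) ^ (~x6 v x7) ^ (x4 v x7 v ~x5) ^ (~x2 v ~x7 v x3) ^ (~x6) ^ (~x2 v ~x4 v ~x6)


CNF with 7 clauses over 7 vars (128 assignments).
An assignment satisfies CNF iff every clause has >=1 true literal.
Check each row (bits = x1,x2,x3,x4,x5,x6,x7; clause T/F shown):
  row 0 [0000000]: clauses=FTTTTTT -> 0
  row 1 [0000001]: clauses=TTTTTTT -> 1
  row 2 [0000010]: clauses=FTFTTFT -> 0
  row 3 [0000011]: clauses=TTTTTFT -> 0
  row 4 [0000100]: clauses=FFTFTTT -> 0
  (every remaining row is evaluated the same way; all 128 results are listed next)
Full result column, 8 rows per line (x1,x2,x3,x4 fixed per line; x5,x6,x7 runs 000..111 left to right):
  rows 0-7 [x1,x2,x3,x4=0000]: 01000000  (ones: 1)
  rows 8-15 [x1,x2,x3,x4=0001]: 11000000  (ones: 2)
  rows 16-23 [x1,x2,x3,x4=0010]: 01000000  (ones: 1)
  rows 24-31 [x1,x2,x3,x4=0011]: 11000000  (ones: 2)
  rows 32-39 [x1,x2,x3,x4=0100]: 00000000  (ones: 0)
  rows 40-47 [x1,x2,x3,x4=0101]: 10001000  (ones: 2)
  rows 48-55 [x1,x2,x3,x4=0110]: 01000100  (ones: 2)
  rows 56-63 [x1,x2,x3,x4=0111]: 11001100  (ones: 4)
  rows 64-71 [x1,x2,x3,x4=1000]: 11000000  (ones: 2)
  rows 72-79 [x1,x2,x3,x4=1001]: 11000000  (ones: 2)
  rows 80-87 [x1,x2,x3,x4=1010]: 11000000  (ones: 2)
  rows 88-95 [x1,x2,x3,x4=1011]: 11000000  (ones: 2)
  rows 96-103 [x1,x2,x3,x4=1100]: 10000000  (ones: 1)
  rows 104-111 [x1,x2,x3,x4=1101]: 10001000  (ones: 2)
  rows 112-119 [x1,x2,x3,x4=1110]: 11000100  (ones: 3)
  rows 120-127 [x1,x2,x3,x4=1111]: 11001100  (ones: 4)
Satisfying assignments = 1+2+1+2+0+2+2+4+2+2+2+2+1+2+3+4 = 32

32


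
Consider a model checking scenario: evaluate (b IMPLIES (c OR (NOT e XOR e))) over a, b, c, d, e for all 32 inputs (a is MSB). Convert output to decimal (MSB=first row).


Formula: (b IMPLIES (c OR (NOT e XOR e))) over a, b, c, d, e (32 rows)
Evaluate each row (bits = a,b,c,d,e, MSB first):
  row 0 [00000]: (0 IMPLIES (0 OR (NOT 0 XOR 0))) -> 1
  row 1 [00001]: (0 IMPLIES (0 OR (NOT 1 XOR 1))) -> 1
  row 2 [00010]: (0 IMPLIES (0 OR (NOT 0 XOR 0))) -> 1
  row 3 [00011]: (0 IMPLIES (0 OR (NOT 1 XOR 1))) -> 1
  row 4 [00100]: (0 IMPLIES (1 OR (NOT 0 XOR 0))) -> 1
  row 5 [00101]: (0 IMPLIES (1 OR (NOT 1 XOR 1))) -> 1
  row 6 [00110]: (0 IMPLIES (1 OR (NOT 0 XOR 0))) -> 1
  row 7 [00111]: (0 IMPLIES (1 OR (NOT 1 XOR 1))) -> 1
  row 8 [01000]: (1 IMPLIES (0 OR (NOT 0 XOR 0))) -> 1
  row 9 [01001]: (1 IMPLIES (0 OR (NOT 1 XOR 1))) -> 1
  row 10 [01010]: (1 IMPLIES (0 OR (NOT 0 XOR 0))) -> 1
  row 11 [01011]: (1 IMPLIES (0 OR (NOT 1 XOR 1))) -> 1
  row 12 [01100]: (1 IMPLIES (1 OR (NOT 0 XOR 0))) -> 1
  row 13 [01101]: (1 IMPLIES (1 OR (NOT 1 XOR 1))) -> 1
  row 14 [01110]: (1 IMPLIES (1 OR (NOT 0 XOR 0))) -> 1
  row 15 [01111]: (1 IMPLIES (1 OR (NOT 1 XOR 1))) -> 1
  row 16 [10000]: (0 IMPLIES (0 OR (NOT 0 XOR 0))) -> 1
  row 17 [10001]: (0 IMPLIES (0 OR (NOT 1 XOR 1))) -> 1
  row 18 [10010]: (0 IMPLIES (0 OR (NOT 0 XOR 0))) -> 1
  row 19 [10011]: (0 IMPLIES (0 OR (NOT 1 XOR 1))) -> 1
  row 20 [10100]: (0 IMPLIES (1 OR (NOT 0 XOR 0))) -> 1
  row 21 [10101]: (0 IMPLIES (1 OR (NOT 1 XOR 1))) -> 1
  row 22 [10110]: (0 IMPLIES (1 OR (NOT 0 XOR 0))) -> 1
  row 23 [10111]: (0 IMPLIES (1 OR (NOT 1 XOR 1))) -> 1
  row 24 [11000]: (1 IMPLIES (0 OR (NOT 0 XOR 0))) -> 1
  row 25 [11001]: (1 IMPLIES (0 OR (NOT 1 XOR 1))) -> 1
  row 26 [11010]: (1 IMPLIES (0 OR (NOT 0 XOR 0))) -> 1
  row 27 [11011]: (1 IMPLIES (0 OR (NOT 1 XOR 1))) -> 1
  row 28 [11100]: (1 IMPLIES (1 OR (NOT 0 XOR 0))) -> 1
  row 29 [11101]: (1 IMPLIES (1 OR (NOT 1 XOR 1))) -> 1
  row 30 [11110]: (1 IMPLIES (1 OR (NOT 0 XOR 0))) -> 1
  row 31 [11111]: (1 IMPLIES (1 OR (NOT 1 XOR 1))) -> 1
Full result column, 4 rows per line (a,b,c fixed per line; d,e runs 00..11 left to right):
  rows 0-3 [a,b,c=000]: 1111  = hex F
  rows 4-7 [a,b,c=001]: 1111  = hex F
  rows 8-11 [a,b,c=010]: 1111  = hex F
  rows 12-15 [a,b,c=011]: 1111  = hex F
  rows 16-19 [a,b,c=100]: 1111  = hex F
  rows 20-23 [a,b,c=101]: 1111  = hex F
  rows 24-27 [a,b,c=110]: 1111  = hex F
  rows 28-31 [a,b,c=111]: 1111  = hex F
Output column (row 0 .. row 31) = 11111111111111111111111111111111
Output column grouped in 4s = 1111 1111 1111 1111 1111 1111 1111 1111 = 0xFFFFFFFF
Convert to decimal digit by digit (value = value*16 + digit):
  F -> 15
  15*16 + 15 (F) = 255
  255*16 + 15 (F) = 4095
  4095*16 + 15 (F) = 65535
  65535*16 + 15 (F) = 1048575
  1048575*16 + 15 (F) = 16777215
  16777215*16 + 15 (F) = 268435455
  268435455*16 + 15 (F) = 4294967295
Decimal = 4294967295

4294967295


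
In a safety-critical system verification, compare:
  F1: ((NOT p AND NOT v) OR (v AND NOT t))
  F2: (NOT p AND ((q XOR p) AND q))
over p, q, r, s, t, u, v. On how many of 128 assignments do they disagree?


F1 = ((NOT p AND NOT v) OR (v AND NOT t))
F2 = (NOT p AND ((q XOR p) AND q))
Evaluate both on each of 128 rows (bits = p,q,r,s,t,u,v):
  row 0 [0000000]: F1=1 F2=0 (differ) -> 1
  row 1 [0000001]: F1=1 F2=0 (differ) -> 1
  row 2 [0000010]: F1=1 F2=0 (differ) -> 1
  row 3 [0000011]: F1=1 F2=0 (differ) -> 1
  row 4 [0000100]: F1=1 F2=0 (differ) -> 1
  (every remaining row is evaluated the same way; all 128 results are listed next)
Full result column, 8 rows per line (p,q,r,s fixed per line; t,u,v runs 000..111 left to right):
  rows 0-7 [p,q,r,s=0000]: 11111010  (ones: 6)
  rows 8-15 [p,q,r,s=0001]: 11111010  (ones: 6)
  rows 16-23 [p,q,r,s=0010]: 11111010  (ones: 6)
  rows 24-31 [p,q,r,s=0011]: 11111010  (ones: 6)
  rows 32-39 [p,q,r,s=0100]: 00000101  (ones: 2)
  rows 40-47 [p,q,r,s=0101]: 00000101  (ones: 2)
  rows 48-55 [p,q,r,s=0110]: 00000101  (ones: 2)
  rows 56-63 [p,q,r,s=0111]: 00000101  (ones: 2)
  rows 64-71 [p,q,r,s=1000]: 01010000  (ones: 2)
  rows 72-79 [p,q,r,s=1001]: 01010000  (ones: 2)
  rows 80-87 [p,q,r,s=1010]: 01010000  (ones: 2)
  rows 88-95 [p,q,r,s=1011]: 01010000  (ones: 2)
  rows 96-103 [p,q,r,s=1100]: 01010000  (ones: 2)
  rows 104-111 [p,q,r,s=1101]: 01010000  (ones: 2)
  rows 112-119 [p,q,r,s=1110]: 01010000  (ones: 2)
  rows 120-127 [p,q,r,s=1111]: 01010000  (ones: 2)
Disagreements = 6+6+6+6+2+2+2+2+2+2+2+2+2+2+2+2 = 48

48


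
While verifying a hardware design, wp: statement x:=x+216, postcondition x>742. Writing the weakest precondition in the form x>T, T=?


Formula: wp(x:=E, P) = P[E/x] (substitute E for x in postcondition)
Step 1: Postcondition: x>742
Step 2: Substitute x+216 for x: x+216>742
Step 3: Solve for x: x > 742-216 = 526

526


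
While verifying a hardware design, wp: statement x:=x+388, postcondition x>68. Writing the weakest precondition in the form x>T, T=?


Formula: wp(x:=E, P) = P[E/x] (substitute E for x in postcondition)
Step 1: Postcondition: x>68
Step 2: Substitute x+388 for x: x+388>68
Step 3: Solve for x: x > 68-388 = -320

-320


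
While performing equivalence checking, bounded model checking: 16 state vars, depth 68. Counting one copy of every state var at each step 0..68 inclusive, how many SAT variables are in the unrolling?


BMC unrolls to depth k, creating one copy of each state var for steps 0..k.
Step count = 68 + 1 = 69 (steps 0 through 68)
Vars per step = 16
Total = 16 * 69 = 1104

1104


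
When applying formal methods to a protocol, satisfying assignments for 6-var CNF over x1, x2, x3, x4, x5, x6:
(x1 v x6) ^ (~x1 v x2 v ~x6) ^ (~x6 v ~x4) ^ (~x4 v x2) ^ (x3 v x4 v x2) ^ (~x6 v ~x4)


CNF with 6 clauses over 6 vars (64 assignments).
An assignment satisfies CNF iff every clause has >=1 true literal.
Check each row (bits = x1,x2,x3,x4,x5,x6; clause T/F shown):
  row 0 [000000]: clauses=FTTTFT -> 0
  row 1 [000001]: clauses=TTTTFT -> 0
  row 2 [000010]: clauses=FTTTFT -> 0
  row 3 [000011]: clauses=TTTTFT -> 0
  row 4 [000100]: clauses=FTTFTT -> 0
  (every remaining row is evaluated the same way; all 64 results are listed next)
Full result column, 8 rows per line (x1,x2,x3 fixed per line; x4,x5,x6 runs 000..111 left to right):
  rows 0-7 [x1,x2,x3=000]: 00000000  (ones: 0)
  rows 8-15 [x1,x2,x3=001]: 01010000  (ones: 2)
  rows 16-23 [x1,x2,x3=010]: 01010000  (ones: 2)
  rows 24-31 [x1,x2,x3=011]: 01010000  (ones: 2)
  rows 32-39 [x1,x2,x3=100]: 00000000  (ones: 0)
  rows 40-47 [x1,x2,x3=101]: 10100000  (ones: 2)
  rows 48-55 [x1,x2,x3=110]: 11111010  (ones: 6)
  rows 56-63 [x1,x2,x3=111]: 11111010  (ones: 6)
Satisfying assignments = 0+2+2+2+0+2+6+6 = 20

20


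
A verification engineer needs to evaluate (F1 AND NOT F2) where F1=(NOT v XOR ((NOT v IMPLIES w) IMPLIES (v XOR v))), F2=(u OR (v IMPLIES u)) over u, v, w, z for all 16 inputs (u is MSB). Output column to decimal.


F1 = (NOT v XOR ((NOT v IMPLIES w) IMPLIES (v XOR v)))
F2 = (u OR (v IMPLIES u))
Counterexample to F1=>F2 is where F1=1 and F2=0.
Evaluate each row (bits = u,v,w,z, MSB first):
  row 0 [0000]: F1=0 F2=1 -> F1&~F2 -> 0
  row 1 [0001]: F1=0 F2=1 -> F1&~F2 -> 0
  row 2 [0010]: F1=1 F2=1 -> F1&~F2 -> 0
  row 3 [0011]: F1=1 F2=1 -> F1&~F2 -> 0
  row 4 [0100]: F1=0 F2=0 -> F1&~F2 -> 0
  row 5 [0101]: F1=0 F2=0 -> F1&~F2 -> 0
  row 6 [0110]: F1=0 F2=0 -> F1&~F2 -> 0
  row 7 [0111]: F1=0 F2=0 -> F1&~F2 -> 0
  row 8 [1000]: F1=0 F2=1 -> F1&~F2 -> 0
  row 9 [1001]: F1=0 F2=1 -> F1&~F2 -> 0
  row 10 [1010]: F1=1 F2=1 -> F1&~F2 -> 0
  row 11 [1011]: F1=1 F2=1 -> F1&~F2 -> 0
  row 12 [1100]: F1=0 F2=1 -> F1&~F2 -> 0
  row 13 [1101]: F1=0 F2=1 -> F1&~F2 -> 0
  row 14 [1110]: F1=0 F2=1 -> F1&~F2 -> 0
  row 15 [1111]: F1=0 F2=1 -> F1&~F2 -> 0
Full result column, 4 rows per line (u,v fixed per line; w,z runs 00..11 left to right):
  rows 0-3 [u,v=00]: 0000  = hex 0
  rows 4-7 [u,v=01]: 0000  = hex 0
  rows 8-11 [u,v=10]: 0000  = hex 0
  rows 12-15 [u,v=11]: 0000  = hex 0
Counterexample vector (row 0 .. row 15) = 0000000000000000
Output column grouped in 4s = 0000 0000 0000 0000 = 0x0000
Convert to decimal digit by digit (value = value*16 + digit):
  0 -> 0
  0*16 + 0 = 0
  0*16 + 0 = 0
  0*16 + 0 = 0
Decimal = 0

0


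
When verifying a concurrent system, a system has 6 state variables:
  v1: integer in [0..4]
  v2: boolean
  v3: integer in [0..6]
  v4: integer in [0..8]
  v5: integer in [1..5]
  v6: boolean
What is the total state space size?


State space = product of domain sizes of all variables.
Domain sizes:
  v1 (integer in [0..4]): 5
  v2 (boolean): 2
  v3 (integer in [0..6]): 7
  v4 (integer in [0..8]): 9
  v5 (integer in [1..5]): 5
  v6 (boolean): 2
Product = 5 * 2 * 7 * 9 * 5 * 2 = 6300

6300


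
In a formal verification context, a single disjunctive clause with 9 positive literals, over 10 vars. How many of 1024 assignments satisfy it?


Step 1: Total=2^10=1024
Step 2: Unsat when all 9 false: 2^1=2
Step 3: Sat=1024-2=1022

1022


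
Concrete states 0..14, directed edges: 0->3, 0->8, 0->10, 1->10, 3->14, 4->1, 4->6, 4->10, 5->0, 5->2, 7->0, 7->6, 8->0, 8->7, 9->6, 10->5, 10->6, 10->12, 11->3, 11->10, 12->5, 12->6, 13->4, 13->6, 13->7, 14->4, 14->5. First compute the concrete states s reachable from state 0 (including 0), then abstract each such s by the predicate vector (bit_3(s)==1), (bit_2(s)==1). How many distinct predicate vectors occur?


BFS from 0:
Concrete reachable: {0, 1, 2, 3, 4, 5, 6, 7, 8, 10, 12, 14}
Abstract via predicates (bit_3(s)==1), (bit_2(s)==1):
  (0,0) <- {0, 1, 2, 3}
  (0,1) <- {4, 5, 6, 7}
  (1,0) <- {8, 10}
  (1,1) <- {12, 14}
Distinct abstract states = 4

4


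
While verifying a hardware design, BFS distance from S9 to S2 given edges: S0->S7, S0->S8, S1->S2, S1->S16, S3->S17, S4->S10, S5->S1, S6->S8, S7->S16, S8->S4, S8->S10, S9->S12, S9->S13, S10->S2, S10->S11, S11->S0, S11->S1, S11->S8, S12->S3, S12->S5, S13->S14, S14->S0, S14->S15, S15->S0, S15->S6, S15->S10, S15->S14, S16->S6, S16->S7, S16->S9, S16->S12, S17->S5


BFS layer-by-layer from S9:
  dist 0: {S9}
  dist 1: {S12, S13}
  dist 2: {S3, S5, S14}
  dist 3: {S0, S1, S15, S17}
  dist 4: {S2, S6, S7, S8, S10, S16}
  -> S2 reached at distance 4
Shortest path length = 4

4


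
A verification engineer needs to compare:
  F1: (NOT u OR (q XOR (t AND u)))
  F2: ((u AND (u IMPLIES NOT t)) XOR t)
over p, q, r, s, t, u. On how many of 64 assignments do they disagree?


F1 = (NOT u OR (q XOR (t AND u)))
F2 = ((u AND (u IMPLIES NOT t)) XOR t)
Evaluate both on each of 64 rows (bits = p,q,r,s,t,u):
  row 0 [000000]: F1=1 F2=0 (differ) -> 1
  row 1 [000001]: F1=0 F2=1 (differ) -> 1
  row 2 [000010]: F1=1 F2=1 -> 0
  row 3 [000011]: F1=1 F2=1 -> 0
  row 4 [000100]: F1=1 F2=0 (differ) -> 1
  (every remaining row is evaluated the same way; all 64 results are listed next)
Full result column, 8 rows per line (p,q,r fixed per line; s,t,u runs 000..111 left to right):
  rows 0-7 [p,q,r=000]: 11001100  (ones: 4)
  rows 8-15 [p,q,r=001]: 11001100  (ones: 4)
  rows 16-23 [p,q,r=010]: 10011001  (ones: 4)
  rows 24-31 [p,q,r=011]: 10011001  (ones: 4)
  rows 32-39 [p,q,r=100]: 11001100  (ones: 4)
  rows 40-47 [p,q,r=101]: 11001100  (ones: 4)
  rows 48-55 [p,q,r=110]: 10011001  (ones: 4)
  rows 56-63 [p,q,r=111]: 10011001  (ones: 4)
Disagreements = 4+4+4+4+4+4+4+4 = 32

32


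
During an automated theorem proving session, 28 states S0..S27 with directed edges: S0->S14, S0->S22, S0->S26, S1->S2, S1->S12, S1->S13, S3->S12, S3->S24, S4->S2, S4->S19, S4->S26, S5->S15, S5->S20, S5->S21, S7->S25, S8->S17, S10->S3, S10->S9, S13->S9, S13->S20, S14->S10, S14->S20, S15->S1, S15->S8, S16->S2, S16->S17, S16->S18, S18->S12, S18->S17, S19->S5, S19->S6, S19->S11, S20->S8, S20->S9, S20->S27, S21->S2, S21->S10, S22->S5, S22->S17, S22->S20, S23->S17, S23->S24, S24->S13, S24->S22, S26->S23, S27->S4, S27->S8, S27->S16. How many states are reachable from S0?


BFS from S0:
  layer 0: {S0}
  layer 1: {S14, S22, S26}
  layer 2: {S5, S10, S17, S20, S23}
  layer 3: {S3, S8, S9, S15, S21, S24, S27}
  layer 4: {S1, S2, S4, S12, S13, S16}
  layer 5: {S18, S19}
  layer 6: {S6, S11}
Reachable set: {S0, S1, S2, S3, S4, S5, S6, S8, S9, S10, S11, S12, S13, S14, S15, S16, S17, S18, S19, S20, S21, S22, S23, S24, S26, S27}
Count = 26

26


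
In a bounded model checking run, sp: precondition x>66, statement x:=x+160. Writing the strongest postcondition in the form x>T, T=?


Formula: sp(P, x:=E) = exists old_x. (x = E[old_x/x]) AND P[old_x/x] (old_x is the value of x before the assignment; eliminate old_x by solving x = E[old_x/x] for old_x)
Step 1: Precondition P: x>66, i.e. old_x > 66
Step 2: Assignment gives x = old_x + 160, so old_x = x - 160
Step 3: Substitute into P: x - 160 > 66
Step 4: Simplify: x > 66+160 = 226

226


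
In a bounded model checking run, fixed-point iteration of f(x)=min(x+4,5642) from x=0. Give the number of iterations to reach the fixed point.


Step 1: x=0, cap=5642, increment=4
Step 2: x grows by 4 each step until capped at 5642; fixed point is x=5642
Step 3: iterations = ceil(5642/4) = 1411

1411


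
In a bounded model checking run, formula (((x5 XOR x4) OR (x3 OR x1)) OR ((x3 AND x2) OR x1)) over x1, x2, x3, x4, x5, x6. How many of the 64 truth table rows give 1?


Formula: (((x5 XOR x4) OR (x3 OR x1)) OR ((x3 AND x2) OR x1)) over 6 vars (64 rows)
Evaluate each row (x1, x2, x3, x4, x5, x6 as bits, MSB first):
  row 0 [000000]: (((0 XOR 0) OR (0 OR 0)) OR ((0 AND 0) OR 0)) -> 0
  row 1 [000001]: (((0 XOR 0) OR (0 OR 0)) OR ((0 AND 0) OR 0)) -> 0
  row 2 [000010]: (((1 XOR 0) OR (0 OR 0)) OR ((0 AND 0) OR 0)) -> 1
  row 3 [000011]: (((1 XOR 0) OR (0 OR 0)) OR ((0 AND 0) OR 0)) -> 1
  row 4 [000100]: (((0 XOR 1) OR (0 OR 0)) OR ((0 AND 0) OR 0)) -> 1
  (every remaining row is evaluated the same way; all 64 results are listed next)
Full result column, 8 rows per line (x1,x2,x3 fixed per line; x4,x5,x6 runs 000..111 left to right):
  rows 0-7 [x1,x2,x3=000]: 00111100  (ones: 4)
  rows 8-15 [x1,x2,x3=001]: 11111111  (ones: 8)
  rows 16-23 [x1,x2,x3=010]: 00111100  (ones: 4)
  rows 24-31 [x1,x2,x3=011]: 11111111  (ones: 8)
  rows 32-39 [x1,x2,x3=100]: 11111111  (ones: 8)
  rows 40-47 [x1,x2,x3=101]: 11111111  (ones: 8)
  rows 48-55 [x1,x2,x3=110]: 11111111  (ones: 8)
  rows 56-63 [x1,x2,x3=111]: 11111111  (ones: 8)
Count of 1-rows = 4+8+4+8+8+8+8+8 = 56

56


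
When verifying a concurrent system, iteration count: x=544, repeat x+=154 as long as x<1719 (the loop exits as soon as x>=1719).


Step 1: x goes from 544 toward 1719 by 154; the body runs while x<1719, so iterations = ceil((bound-start)/step)
Step 2: Distance=1175
Step 3: ceil(1175/154)=8

8


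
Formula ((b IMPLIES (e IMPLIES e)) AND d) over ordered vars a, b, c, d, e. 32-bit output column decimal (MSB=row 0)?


Formula: ((b IMPLIES (e IMPLIES e)) AND d) over a, b, c, d, e (32 rows)
Evaluate each row (bits = a,b,c,d,e, MSB first):
  row 0 [00000]: ((0 IMPLIES (0 IMPLIES 0)) AND 0) -> 0
  row 1 [00001]: ((0 IMPLIES (1 IMPLIES 1)) AND 0) -> 0
  row 2 [00010]: ((0 IMPLIES (0 IMPLIES 0)) AND 1) -> 1
  row 3 [00011]: ((0 IMPLIES (1 IMPLIES 1)) AND 1) -> 1
  row 4 [00100]: ((0 IMPLIES (0 IMPLIES 0)) AND 0) -> 0
  row 5 [00101]: ((0 IMPLIES (1 IMPLIES 1)) AND 0) -> 0
  row 6 [00110]: ((0 IMPLIES (0 IMPLIES 0)) AND 1) -> 1
  row 7 [00111]: ((0 IMPLIES (1 IMPLIES 1)) AND 1) -> 1
  row 8 [01000]: ((1 IMPLIES (0 IMPLIES 0)) AND 0) -> 0
  row 9 [01001]: ((1 IMPLIES (1 IMPLIES 1)) AND 0) -> 0
  row 10 [01010]: ((1 IMPLIES (0 IMPLIES 0)) AND 1) -> 1
  row 11 [01011]: ((1 IMPLIES (1 IMPLIES 1)) AND 1) -> 1
  row 12 [01100]: ((1 IMPLIES (0 IMPLIES 0)) AND 0) -> 0
  row 13 [01101]: ((1 IMPLIES (1 IMPLIES 1)) AND 0) -> 0
  row 14 [01110]: ((1 IMPLIES (0 IMPLIES 0)) AND 1) -> 1
  row 15 [01111]: ((1 IMPLIES (1 IMPLIES 1)) AND 1) -> 1
  row 16 [10000]: ((0 IMPLIES (0 IMPLIES 0)) AND 0) -> 0
  row 17 [10001]: ((0 IMPLIES (1 IMPLIES 1)) AND 0) -> 0
  row 18 [10010]: ((0 IMPLIES (0 IMPLIES 0)) AND 1) -> 1
  row 19 [10011]: ((0 IMPLIES (1 IMPLIES 1)) AND 1) -> 1
  row 20 [10100]: ((0 IMPLIES (0 IMPLIES 0)) AND 0) -> 0
  row 21 [10101]: ((0 IMPLIES (1 IMPLIES 1)) AND 0) -> 0
  row 22 [10110]: ((0 IMPLIES (0 IMPLIES 0)) AND 1) -> 1
  row 23 [10111]: ((0 IMPLIES (1 IMPLIES 1)) AND 1) -> 1
  row 24 [11000]: ((1 IMPLIES (0 IMPLIES 0)) AND 0) -> 0
  row 25 [11001]: ((1 IMPLIES (1 IMPLIES 1)) AND 0) -> 0
  row 26 [11010]: ((1 IMPLIES (0 IMPLIES 0)) AND 1) -> 1
  row 27 [11011]: ((1 IMPLIES (1 IMPLIES 1)) AND 1) -> 1
  row 28 [11100]: ((1 IMPLIES (0 IMPLIES 0)) AND 0) -> 0
  row 29 [11101]: ((1 IMPLIES (1 IMPLIES 1)) AND 0) -> 0
  row 30 [11110]: ((1 IMPLIES (0 IMPLIES 0)) AND 1) -> 1
  row 31 [11111]: ((1 IMPLIES (1 IMPLIES 1)) AND 1) -> 1
Full result column, 4 rows per line (a,b,c fixed per line; d,e runs 00..11 left to right):
  rows 0-3 [a,b,c=000]: 0011  = hex 3
  rows 4-7 [a,b,c=001]: 0011  = hex 3
  rows 8-11 [a,b,c=010]: 0011  = hex 3
  rows 12-15 [a,b,c=011]: 0011  = hex 3
  rows 16-19 [a,b,c=100]: 0011  = hex 3
  rows 20-23 [a,b,c=101]: 0011  = hex 3
  rows 24-27 [a,b,c=110]: 0011  = hex 3
  rows 28-31 [a,b,c=111]: 0011  = hex 3
Output column (row 0 .. row 31) = 00110011001100110011001100110011
Output column grouped in 4s = 0011 0011 0011 0011 0011 0011 0011 0011 = 0x33333333
Convert to decimal digit by digit (value = value*16 + digit):
  3 -> 3
  3*16 + 3 = 51
  51*16 + 3 = 819
  819*16 + 3 = 13107
  13107*16 + 3 = 209715
  209715*16 + 3 = 3355443
  3355443*16 + 3 = 53687091
  53687091*16 + 3 = 858993459
Decimal = 858993459

858993459


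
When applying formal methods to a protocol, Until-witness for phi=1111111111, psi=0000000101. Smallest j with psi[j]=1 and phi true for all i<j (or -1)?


(phi U psi) at 0: need smallest j with psi[j]=1 and phi[i]=1 for all i in [0,j).
Scan from step 0:
  step 0: phi=1, psi=0 -> continue
  step 1: phi=1, psi=0 -> continue
  step 2: phi=1, psi=0 -> continue
  step 3: phi=1, psi=0 -> continue
  step 7: psi=1 and phi held for [0,7) -> witness found
Witness step = 7

7


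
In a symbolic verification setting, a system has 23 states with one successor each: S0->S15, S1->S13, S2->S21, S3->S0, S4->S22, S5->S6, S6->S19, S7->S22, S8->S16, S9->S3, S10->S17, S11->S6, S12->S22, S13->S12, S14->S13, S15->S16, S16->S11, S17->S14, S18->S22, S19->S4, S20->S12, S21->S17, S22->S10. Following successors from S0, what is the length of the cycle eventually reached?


Trace from S0 until a state repeats:
  S0 -> S15 -> S16 -> S11 -> S6 -> S19 -> S4 -> S22 -> S10 -> S17 -> S14 -> S13 -> S12 -> S22
S22 first seen at step 7, revisited at step 13.
Cycle length = 13 - 7 = 6

6


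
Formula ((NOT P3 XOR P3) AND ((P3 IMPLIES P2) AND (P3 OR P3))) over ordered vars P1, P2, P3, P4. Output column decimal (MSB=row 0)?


Formula: ((NOT P3 XOR P3) AND ((P3 IMPLIES P2) AND (P3 OR P3))) over P1, P2, P3, P4 (16 rows)
Evaluate each row (bits = P1,P2,P3,P4, MSB first):
  row 0 [0000]: ((NOT 0 XOR 0) AND ((0 IMPLIES 0) AND (0 OR 0))) -> 0
  row 1 [0001]: ((NOT 0 XOR 0) AND ((0 IMPLIES 0) AND (0 OR 0))) -> 0
  row 2 [0010]: ((NOT 1 XOR 1) AND ((1 IMPLIES 0) AND (1 OR 1))) -> 0
  row 3 [0011]: ((NOT 1 XOR 1) AND ((1 IMPLIES 0) AND (1 OR 1))) -> 0
  row 4 [0100]: ((NOT 0 XOR 0) AND ((0 IMPLIES 1) AND (0 OR 0))) -> 0
  row 5 [0101]: ((NOT 0 XOR 0) AND ((0 IMPLIES 1) AND (0 OR 0))) -> 0
  row 6 [0110]: ((NOT 1 XOR 1) AND ((1 IMPLIES 1) AND (1 OR 1))) -> 1
  row 7 [0111]: ((NOT 1 XOR 1) AND ((1 IMPLIES 1) AND (1 OR 1))) -> 1
  row 8 [1000]: ((NOT 0 XOR 0) AND ((0 IMPLIES 0) AND (0 OR 0))) -> 0
  row 9 [1001]: ((NOT 0 XOR 0) AND ((0 IMPLIES 0) AND (0 OR 0))) -> 0
  row 10 [1010]: ((NOT 1 XOR 1) AND ((1 IMPLIES 0) AND (1 OR 1))) -> 0
  row 11 [1011]: ((NOT 1 XOR 1) AND ((1 IMPLIES 0) AND (1 OR 1))) -> 0
  row 12 [1100]: ((NOT 0 XOR 0) AND ((0 IMPLIES 1) AND (0 OR 0))) -> 0
  row 13 [1101]: ((NOT 0 XOR 0) AND ((0 IMPLIES 1) AND (0 OR 0))) -> 0
  row 14 [1110]: ((NOT 1 XOR 1) AND ((1 IMPLIES 1) AND (1 OR 1))) -> 1
  row 15 [1111]: ((NOT 1 XOR 1) AND ((1 IMPLIES 1) AND (1 OR 1))) -> 1
Full result column, 4 rows per line (P1,P2 fixed per line; P3,P4 runs 00..11 left to right):
  rows 0-3 [P1,P2=00]: 0000  = hex 0
  rows 4-7 [P1,P2=01]: 0011  = hex 3
  rows 8-11 [P1,P2=10]: 0000  = hex 0
  rows 12-15 [P1,P2=11]: 0011  = hex 3
Output column (row 0 .. row 15) = 0000001100000011
Output column grouped in 4s = 0000 0011 0000 0011 = 0x0303
Convert to decimal digit by digit (value = value*16 + digit):
  0 -> 0
  0*16 + 3 = 3
  3*16 + 0 = 48
  48*16 + 3 = 771
Decimal = 771

771


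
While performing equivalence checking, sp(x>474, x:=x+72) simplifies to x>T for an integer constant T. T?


Formula: sp(P, x:=E) = exists old_x. (x = E[old_x/x]) AND P[old_x/x] (old_x is the value of x before the assignment; eliminate old_x by solving x = E[old_x/x] for old_x)
Step 1: Precondition P: x>474, i.e. old_x > 474
Step 2: Assignment gives x = old_x + 72, so old_x = x - 72
Step 3: Substitute into P: x - 72 > 474
Step 4: Simplify: x > 474+72 = 546

546


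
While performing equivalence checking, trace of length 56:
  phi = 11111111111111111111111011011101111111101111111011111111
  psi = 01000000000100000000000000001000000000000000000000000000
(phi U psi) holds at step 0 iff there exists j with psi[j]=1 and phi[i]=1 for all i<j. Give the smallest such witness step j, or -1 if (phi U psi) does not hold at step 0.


(phi U psi) at 0: need smallest j with psi[j]=1 and phi[i]=1 for all i in [0,j).
Scan from step 0:
  step 0: phi=1, psi=0 -> continue
  step 1: psi=1 and phi held for [0,1) -> witness found
Witness step = 1

1


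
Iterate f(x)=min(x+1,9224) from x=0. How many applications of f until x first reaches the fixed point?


Step 1: x=0, cap=9224, increment=1
Step 2: x grows by 1 each step until capped at 9224; fixed point is x=9224
Step 3: iterations = ceil(9224/1) = 9224

9224
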